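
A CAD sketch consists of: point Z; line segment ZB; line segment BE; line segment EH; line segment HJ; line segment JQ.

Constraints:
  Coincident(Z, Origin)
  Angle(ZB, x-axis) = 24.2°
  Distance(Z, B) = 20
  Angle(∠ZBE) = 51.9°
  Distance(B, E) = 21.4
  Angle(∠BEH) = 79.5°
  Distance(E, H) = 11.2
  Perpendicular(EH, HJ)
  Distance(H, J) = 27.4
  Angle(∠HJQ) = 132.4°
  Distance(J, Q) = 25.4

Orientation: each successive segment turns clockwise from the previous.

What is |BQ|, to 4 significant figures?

26.13

The perpendicularity gives HJ at right angles to EH, so HJ runs at 65.60°; with |HJ| = 27.4, J = (14.22, 17.00). ∠HJQ = 132.4° gives JQ at 18.00° from the x-axis; with |JQ| = 25.4, Q = (38.38, 24.85). Then |BQ| = |Q − B| = 26.13.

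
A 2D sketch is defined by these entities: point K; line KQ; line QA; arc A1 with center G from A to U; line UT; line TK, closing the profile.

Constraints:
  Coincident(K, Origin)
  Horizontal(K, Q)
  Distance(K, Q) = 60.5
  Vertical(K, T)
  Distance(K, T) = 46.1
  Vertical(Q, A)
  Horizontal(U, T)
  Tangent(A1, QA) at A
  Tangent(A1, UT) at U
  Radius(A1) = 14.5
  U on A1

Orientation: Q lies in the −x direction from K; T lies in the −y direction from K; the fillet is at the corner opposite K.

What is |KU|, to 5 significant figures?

65.125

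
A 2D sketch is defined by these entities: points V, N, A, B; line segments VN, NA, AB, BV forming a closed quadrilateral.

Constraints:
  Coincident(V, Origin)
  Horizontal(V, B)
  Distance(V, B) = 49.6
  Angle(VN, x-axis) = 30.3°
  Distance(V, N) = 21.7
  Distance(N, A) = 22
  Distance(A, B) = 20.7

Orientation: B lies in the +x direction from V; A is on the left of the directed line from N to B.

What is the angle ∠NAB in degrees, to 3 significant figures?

100°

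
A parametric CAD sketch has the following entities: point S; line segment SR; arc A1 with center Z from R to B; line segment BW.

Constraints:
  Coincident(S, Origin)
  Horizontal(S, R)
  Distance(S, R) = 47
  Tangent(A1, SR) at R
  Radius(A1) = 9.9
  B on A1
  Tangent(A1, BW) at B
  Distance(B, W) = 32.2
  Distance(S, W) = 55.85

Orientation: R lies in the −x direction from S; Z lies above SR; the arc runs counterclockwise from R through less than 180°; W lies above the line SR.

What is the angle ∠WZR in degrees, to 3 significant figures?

162°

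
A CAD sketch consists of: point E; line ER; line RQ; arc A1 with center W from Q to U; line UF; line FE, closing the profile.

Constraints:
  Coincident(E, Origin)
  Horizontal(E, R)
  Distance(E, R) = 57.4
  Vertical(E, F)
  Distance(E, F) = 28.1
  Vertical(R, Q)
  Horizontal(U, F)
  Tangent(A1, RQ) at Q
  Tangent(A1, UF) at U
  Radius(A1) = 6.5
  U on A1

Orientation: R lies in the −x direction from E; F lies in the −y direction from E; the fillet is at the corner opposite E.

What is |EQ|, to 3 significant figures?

61.3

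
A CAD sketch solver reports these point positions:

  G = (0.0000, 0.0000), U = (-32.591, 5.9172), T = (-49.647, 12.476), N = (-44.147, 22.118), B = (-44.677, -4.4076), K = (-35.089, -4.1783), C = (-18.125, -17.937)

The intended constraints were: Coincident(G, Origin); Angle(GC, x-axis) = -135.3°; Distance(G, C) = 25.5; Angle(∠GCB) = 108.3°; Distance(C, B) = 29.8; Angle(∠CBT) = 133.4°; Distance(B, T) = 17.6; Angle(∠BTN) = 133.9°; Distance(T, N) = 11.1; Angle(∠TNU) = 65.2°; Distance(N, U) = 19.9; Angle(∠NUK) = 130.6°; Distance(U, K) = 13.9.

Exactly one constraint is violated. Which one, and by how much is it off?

Distance(U, K) = 13.9 — off by 3.50.

G = (0.00, 0.00) ✓; GC at -135.3° ✓; |GC| = 25.50 ✓; ∠GCB = 108.3° ✓; |CB| = 29.80 ✓; ∠CBT = 133.4° ✓; |BT| = 17.60 ✓; ∠BTN = 133.9° ✓; |TN| = 11.10 ✓; ∠TNU = 65.20° ✓; |NU| = 19.90 ✓; ∠NUK = 130.6° ✓; |UK| = 10.40 ✗.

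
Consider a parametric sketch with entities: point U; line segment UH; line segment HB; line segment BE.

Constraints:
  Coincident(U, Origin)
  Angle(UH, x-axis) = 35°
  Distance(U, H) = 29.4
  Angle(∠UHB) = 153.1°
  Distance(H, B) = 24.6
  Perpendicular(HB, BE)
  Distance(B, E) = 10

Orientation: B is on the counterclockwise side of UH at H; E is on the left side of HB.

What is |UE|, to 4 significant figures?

50.93

U is at the origin; UH runs at 35.0° with length 29.4, so H = 29.4·(cos 35.0°, sin 35.0°) = (24.08, 16.86). ∠UHB = 153.1°, so HB runs at 35.0° + (180° − 153.1°) = 61.90° from the x-axis; with |HB| = 24.6, B = H + 24.6·(cos 61.90°, sin 61.90°) = (35.67, 38.56). The perpendicularity gives BE at right angles to HB; with |BE| = 10.0 on the left of HB, E = B + 10.0·(-0.8821, 0.4710) = (26.85, 43.27). Then |UE| = |E − U| = 50.93.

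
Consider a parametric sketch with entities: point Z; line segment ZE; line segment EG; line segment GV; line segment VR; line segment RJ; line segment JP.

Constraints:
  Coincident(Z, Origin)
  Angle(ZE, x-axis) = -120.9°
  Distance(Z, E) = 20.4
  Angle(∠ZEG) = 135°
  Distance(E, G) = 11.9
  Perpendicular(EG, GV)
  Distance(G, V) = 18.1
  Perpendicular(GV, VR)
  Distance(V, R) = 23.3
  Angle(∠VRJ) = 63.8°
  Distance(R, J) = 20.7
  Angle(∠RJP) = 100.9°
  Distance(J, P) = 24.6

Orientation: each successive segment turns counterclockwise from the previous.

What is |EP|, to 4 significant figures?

22.29

Z is at the origin; ZE runs at -120.9° with length 20.4, so E = (-10.48, -17.50). ∠ZEG = 135.0° gives EG at -75.90° from the x-axis; with |EG| = 11.9, G = (-7.577, -29.05). EG is perpendicular to GV, so GV runs at 14.10°; with |GV| = 18.1, V = (9.977, -24.64). GV is perpendicular to VR, so VR runs at 104.1°; with |VR| = 23.3, R = (4.301, -2.039). ∠VRJ = 63.8° gives RJ at -139.7° from the x-axis; with |RJ| = 20.7, J = (-11.49, -15.43). ∠RJP = 100.9° gives JP at -60.60° from the x-axis; with |JP| = 24.6, P = (0.5902, -36.86). Then |EP| = |P − E| = 22.29.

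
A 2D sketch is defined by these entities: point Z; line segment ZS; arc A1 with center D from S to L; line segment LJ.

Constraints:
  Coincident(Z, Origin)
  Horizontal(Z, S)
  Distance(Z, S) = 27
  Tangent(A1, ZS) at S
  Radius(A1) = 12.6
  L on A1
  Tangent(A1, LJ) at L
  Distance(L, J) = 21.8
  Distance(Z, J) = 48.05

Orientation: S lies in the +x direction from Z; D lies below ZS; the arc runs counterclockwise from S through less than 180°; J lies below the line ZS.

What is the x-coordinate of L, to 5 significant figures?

16.891

Z is at the origin; ZS is horizontal with |ZS| = 27.0 and S on the +x side, so S = (27.000, 0.0000). Tangency of A1 to ZS means the radius DS is perpendicular to ZS, so D = S + (0, -12.6) = (27.000, -12.600). Since DL ⟂ LJ (tangency), |DJ| = √(12.6² + 21.8²) = 25.179 regardless of where L sits on A1. So J lies on both circle(Z, 48.05) and circle(D, 25.179); the below-ZS intersection is J = (29.903, -37.611). L is the foot of the tangent from J: L = (16.891, -20.121).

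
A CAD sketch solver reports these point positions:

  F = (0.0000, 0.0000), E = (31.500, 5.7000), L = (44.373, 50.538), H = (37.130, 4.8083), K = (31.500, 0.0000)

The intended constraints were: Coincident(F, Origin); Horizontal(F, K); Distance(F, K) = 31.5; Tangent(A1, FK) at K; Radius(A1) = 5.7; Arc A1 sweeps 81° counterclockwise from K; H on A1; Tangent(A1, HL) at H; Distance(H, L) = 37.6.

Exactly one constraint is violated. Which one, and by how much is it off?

Distance(H, L) = 37.6 — off by 8.70.

F = (0.00, 0.00) ✓; F.y = 0.00, K.y = 0.00 ✓; |FK| = 31.50 ✓; ∠(EK, KF) = 90.00° ✓; |EK| = 5.700 ✓; bearing(E→H) − bearing(E→K) = 81.00° ✓; |EH| = 5.700 ✓; ∠(EH, HL) = 90.00° ✓; |HL| = 46.30 ✗.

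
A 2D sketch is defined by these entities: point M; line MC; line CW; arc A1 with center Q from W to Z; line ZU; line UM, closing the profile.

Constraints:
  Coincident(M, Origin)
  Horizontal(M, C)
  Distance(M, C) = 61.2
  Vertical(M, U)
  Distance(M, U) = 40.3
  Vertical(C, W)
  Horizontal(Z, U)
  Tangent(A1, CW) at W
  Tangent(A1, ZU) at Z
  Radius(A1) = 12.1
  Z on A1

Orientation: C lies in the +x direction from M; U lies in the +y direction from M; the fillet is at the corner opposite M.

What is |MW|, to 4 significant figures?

67.38

The virtual corner opposite M is at (61.20, 40.30). Tangency of A1 to CW means the radius QW is perpendicular to CW and A1 meets ZU tangentially, so QZ is at right angles to ZU, with radius 12.1, so the center Q sits 12.1 in from both sides at Q = (49.10, 28.20). That places the tangent points at W = (61.20, 28.20) on CW and Z = (49.10, 40.30) on ZU. Then |MW| = |W − M| = 67.38.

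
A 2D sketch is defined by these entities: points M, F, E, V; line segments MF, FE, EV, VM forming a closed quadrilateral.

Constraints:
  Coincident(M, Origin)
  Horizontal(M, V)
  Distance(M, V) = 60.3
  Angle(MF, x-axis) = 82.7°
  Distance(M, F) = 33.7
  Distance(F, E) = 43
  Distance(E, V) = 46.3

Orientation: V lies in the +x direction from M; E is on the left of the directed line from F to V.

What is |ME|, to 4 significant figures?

63.64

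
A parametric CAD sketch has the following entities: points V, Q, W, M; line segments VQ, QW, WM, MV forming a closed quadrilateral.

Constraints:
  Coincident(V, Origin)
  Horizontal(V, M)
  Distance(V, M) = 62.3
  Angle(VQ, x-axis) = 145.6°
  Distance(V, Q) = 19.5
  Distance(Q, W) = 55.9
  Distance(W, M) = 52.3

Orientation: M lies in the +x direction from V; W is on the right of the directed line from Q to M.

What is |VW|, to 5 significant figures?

37.384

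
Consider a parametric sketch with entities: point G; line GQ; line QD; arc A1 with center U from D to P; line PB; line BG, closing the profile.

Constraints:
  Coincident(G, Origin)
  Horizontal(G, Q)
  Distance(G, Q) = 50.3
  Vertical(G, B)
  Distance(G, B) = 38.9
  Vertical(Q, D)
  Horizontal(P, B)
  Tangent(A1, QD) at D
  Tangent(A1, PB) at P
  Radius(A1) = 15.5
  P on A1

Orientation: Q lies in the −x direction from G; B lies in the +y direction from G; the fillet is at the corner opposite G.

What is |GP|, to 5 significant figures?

52.194

The virtual corner opposite G is at (-50.300, 38.900). A1 meets QD tangentially, so UD is at right angles to QD and A1 meets PB tangentially, so UP is at right angles to PB, with radius 15.5, so the center U sits 15.5 in from both sides at U = (-34.800, 23.400). That places the tangent points at D = (-50.300, 23.400) on QD and P = (-34.800, 38.900) on PB. Then |GP| = |P − G| = 52.194.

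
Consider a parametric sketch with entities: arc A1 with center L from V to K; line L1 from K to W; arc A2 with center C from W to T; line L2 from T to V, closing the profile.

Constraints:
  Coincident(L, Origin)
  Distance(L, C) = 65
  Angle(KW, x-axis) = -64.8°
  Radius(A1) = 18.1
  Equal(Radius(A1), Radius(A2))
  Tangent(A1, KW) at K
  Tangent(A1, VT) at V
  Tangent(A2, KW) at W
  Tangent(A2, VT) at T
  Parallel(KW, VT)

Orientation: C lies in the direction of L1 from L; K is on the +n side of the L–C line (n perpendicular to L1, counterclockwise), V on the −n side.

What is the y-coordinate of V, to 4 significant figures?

-7.707

L is at the origin and C lies 65.0 along u from L, so C = 65.0·u = (27.68, -58.81). Tangency of A1 to both parallel lines with radius 18.1 puts K and V at L ± 18.1·n: K = (16.38, 7.707), V = (-16.38, -7.707). So V.y = -7.707.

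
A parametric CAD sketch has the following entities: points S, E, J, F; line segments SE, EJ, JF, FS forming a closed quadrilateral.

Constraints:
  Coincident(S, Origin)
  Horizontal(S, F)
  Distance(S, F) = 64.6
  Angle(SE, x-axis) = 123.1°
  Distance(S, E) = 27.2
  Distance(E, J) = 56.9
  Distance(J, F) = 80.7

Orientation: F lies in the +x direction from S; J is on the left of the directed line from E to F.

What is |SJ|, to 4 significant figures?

70.49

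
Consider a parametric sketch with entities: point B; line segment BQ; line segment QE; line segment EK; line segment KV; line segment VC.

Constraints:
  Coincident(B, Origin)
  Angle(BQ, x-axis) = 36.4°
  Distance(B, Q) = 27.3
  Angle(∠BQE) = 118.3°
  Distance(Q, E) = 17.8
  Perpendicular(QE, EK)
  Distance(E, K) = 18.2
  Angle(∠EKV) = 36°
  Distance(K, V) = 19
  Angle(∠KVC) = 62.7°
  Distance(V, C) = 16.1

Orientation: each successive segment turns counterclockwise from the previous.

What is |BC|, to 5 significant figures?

42.644

B is at the origin; BQ runs at 36.4° with length 27.3, so Q = (21.974, 16.200). ∠BQE = 118.3° gives QE at 98.100° from the x-axis; with |QE| = 17.8, E = (19.466, 33.823). The perpendicularity gives EK at right angles to QE, so EK runs at -171.90°; with |EK| = 18.2, K = (1.4471, 31.258). ∠EKV = 36.0° gives KV at -27.900° from the x-axis; with |KV| = 19.0, V = (18.239, 22.368). ∠KVC = 62.7° gives VC at 89.400° from the x-axis; with |VC| = 16.1, C = (18.407, 38.467). Then |BC| = |C − B| = 42.644.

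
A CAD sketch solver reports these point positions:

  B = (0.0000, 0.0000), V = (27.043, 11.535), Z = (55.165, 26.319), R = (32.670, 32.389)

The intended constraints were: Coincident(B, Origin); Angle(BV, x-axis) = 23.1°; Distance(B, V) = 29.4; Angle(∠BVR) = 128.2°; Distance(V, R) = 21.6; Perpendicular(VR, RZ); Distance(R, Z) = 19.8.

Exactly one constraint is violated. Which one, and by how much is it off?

Distance(R, Z) = 19.8 — off by 3.50.

B = (0.00, 0.00) ✓; BV at 23.10° ✓; |BV| = 29.40 ✓; ∠BVR = 128.2° ✓; |VR| = 21.60 ✓; ∠(VR, RZ) = 90.00° ✓; |RZ| = 23.30 ✗.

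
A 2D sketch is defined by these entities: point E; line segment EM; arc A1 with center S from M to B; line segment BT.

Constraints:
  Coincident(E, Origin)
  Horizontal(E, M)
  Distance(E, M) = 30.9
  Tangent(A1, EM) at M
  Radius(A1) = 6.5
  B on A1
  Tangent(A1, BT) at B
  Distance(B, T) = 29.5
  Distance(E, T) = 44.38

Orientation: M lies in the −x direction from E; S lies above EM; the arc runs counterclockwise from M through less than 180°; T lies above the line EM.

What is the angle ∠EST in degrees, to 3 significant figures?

91.8°

E is at the origin; EM is horizontal with |EM| = 30.9 and M on the −x side, so M = (-30.9, 0.00). The tangent condition forces SM to be normal to EM, so S = M + (0, 6.5) = (-30.9, 6.50). Since SB ⟂ BT (tangency), |ST| = √(6.5² + 29.5²) = 30.2 regardless of where B sits on A1. So T lies on both circle(E, 44.38) and circle(S, 30.2); the above-EM intersection is T = (-25.6, 36.2). B is the foot of the tangent from T: B = (-24.4, 6.77).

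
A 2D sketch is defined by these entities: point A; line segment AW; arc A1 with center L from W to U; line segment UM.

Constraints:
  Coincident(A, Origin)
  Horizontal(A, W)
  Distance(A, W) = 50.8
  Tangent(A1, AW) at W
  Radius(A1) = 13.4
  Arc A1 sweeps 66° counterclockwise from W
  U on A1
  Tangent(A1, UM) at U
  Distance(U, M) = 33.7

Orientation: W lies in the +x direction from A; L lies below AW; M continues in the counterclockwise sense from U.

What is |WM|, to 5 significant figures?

46.624

On A1, W sits at bearing 90° from L; a 66° counterclockwise sweep puts U at bearing 156°, so U = L + 13.4·(cos 156°, sin 156°) = (38.558, -7.9497). The tangent condition forces LU to be normal to UM, so UM runs along (−sin 156°, cos 156°); with |UM| = 33.7, M = (24.851, -38.736). Then |WM| = |M − W| = 46.624.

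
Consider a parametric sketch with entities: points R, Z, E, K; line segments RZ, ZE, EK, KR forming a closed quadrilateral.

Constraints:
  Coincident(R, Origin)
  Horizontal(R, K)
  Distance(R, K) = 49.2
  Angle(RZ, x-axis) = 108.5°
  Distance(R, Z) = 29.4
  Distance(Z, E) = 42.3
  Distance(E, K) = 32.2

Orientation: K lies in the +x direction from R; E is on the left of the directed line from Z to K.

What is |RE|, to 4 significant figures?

43.13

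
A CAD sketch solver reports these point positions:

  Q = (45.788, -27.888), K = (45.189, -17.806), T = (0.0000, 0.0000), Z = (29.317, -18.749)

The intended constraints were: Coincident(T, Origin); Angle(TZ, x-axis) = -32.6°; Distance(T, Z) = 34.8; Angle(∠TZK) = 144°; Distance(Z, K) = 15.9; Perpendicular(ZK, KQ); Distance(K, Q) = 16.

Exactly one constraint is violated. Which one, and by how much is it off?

Distance(K, Q) = 16 — off by 5.90.

T = (0.00, 0.00) ✓; TZ at -32.60° ✓; |TZ| = 34.80 ✓; ∠TZK = 144.0° ✓; |ZK| = 15.90 ✓; ∠(ZK, KQ) = 90.00° ✓; |KQ| = 10.10 ✗.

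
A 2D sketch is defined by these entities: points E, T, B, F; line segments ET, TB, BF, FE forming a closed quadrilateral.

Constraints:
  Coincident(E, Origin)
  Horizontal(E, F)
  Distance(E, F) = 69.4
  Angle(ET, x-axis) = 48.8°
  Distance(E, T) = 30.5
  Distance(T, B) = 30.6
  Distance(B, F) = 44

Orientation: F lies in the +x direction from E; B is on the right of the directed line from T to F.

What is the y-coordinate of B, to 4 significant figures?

-7.080

E is at the origin; EF is horizontal with |EF| = 69.4 and F in +x, so F = (69.4, 0). ET runs at 48.8° with |ET| = 30.5, so T = (20.09, 22.95). B is determined by |TB| = 30.6 and |BF| = 44.0 together: it lies at the intersection of circle(T, 30.6) and circle(F, 44.0). With |TF| = 54.39, the foot of the radical line on TF is 18.00 from T and the perpendicular offset is √(30.6² − 18.00²) = 24.74. Taking the right-of-TF solution: B = (25.97, -7.080).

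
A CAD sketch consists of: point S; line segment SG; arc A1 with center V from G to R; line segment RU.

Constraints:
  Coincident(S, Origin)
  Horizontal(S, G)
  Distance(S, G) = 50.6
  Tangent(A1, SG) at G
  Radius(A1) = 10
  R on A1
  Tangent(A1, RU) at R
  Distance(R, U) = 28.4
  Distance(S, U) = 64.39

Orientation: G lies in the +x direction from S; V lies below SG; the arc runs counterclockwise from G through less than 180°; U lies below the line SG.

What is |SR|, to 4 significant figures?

43.22

S is at the origin; S and G share the same y with |SG| = 50.6 and G on the +x side, so G = (50.60, 0.000). The tangent condition forces VG to be normal to SG, so V = G + (0, -10) = (50.60, -10.00). Since VR ⟂ RU (tangency), |VU| = √(10.0² + 28.4²) = 30.11 regardless of where R sits on A1. So U lies on both circle(S, 64.39) and circle(V, 30.11); the below-SG intersection is U = (50.37, -40.11). R is the foot of the tangent from U: R = (41.14, -13.25).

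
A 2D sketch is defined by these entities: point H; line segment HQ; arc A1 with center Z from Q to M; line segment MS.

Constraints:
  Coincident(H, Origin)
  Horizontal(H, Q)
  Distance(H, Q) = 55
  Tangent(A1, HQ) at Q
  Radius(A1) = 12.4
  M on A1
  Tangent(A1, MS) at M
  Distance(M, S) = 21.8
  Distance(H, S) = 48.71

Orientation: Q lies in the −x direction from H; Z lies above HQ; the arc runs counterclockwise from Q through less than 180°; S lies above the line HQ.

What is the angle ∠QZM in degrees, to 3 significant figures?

76.4°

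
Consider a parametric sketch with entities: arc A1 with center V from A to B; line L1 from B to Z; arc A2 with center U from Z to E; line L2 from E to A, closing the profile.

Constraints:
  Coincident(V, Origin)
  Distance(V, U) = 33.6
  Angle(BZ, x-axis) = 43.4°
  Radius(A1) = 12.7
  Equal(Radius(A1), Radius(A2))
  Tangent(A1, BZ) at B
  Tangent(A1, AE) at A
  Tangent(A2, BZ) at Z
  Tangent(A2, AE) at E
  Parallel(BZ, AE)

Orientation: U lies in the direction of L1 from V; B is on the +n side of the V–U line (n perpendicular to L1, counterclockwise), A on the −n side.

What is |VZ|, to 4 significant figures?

35.92

The slot axis is L1's direction at 43.4°, so u = (cos 43.4°, sin 43.4°) = (0.7266, 0.6871) and n = (−sin 43.4°, cos 43.4°) = (-0.6871, 0.7266). V is at the origin and U lies 33.6 along u from V, so U = 33.6·u = (24.41, 23.09). Tangency of A1 to both parallel lines with radius 12.7 puts B and A at V ± 12.7·n: B = (-8.726, 9.227), A = (8.726, -9.227). Equal radii place Z and E the same way about U: Z = U + 12.7·n = (15.69, 32.31), E = U − 12.7·n = (33.14, 13.86). Then |VZ| = |Z − V| = 35.92.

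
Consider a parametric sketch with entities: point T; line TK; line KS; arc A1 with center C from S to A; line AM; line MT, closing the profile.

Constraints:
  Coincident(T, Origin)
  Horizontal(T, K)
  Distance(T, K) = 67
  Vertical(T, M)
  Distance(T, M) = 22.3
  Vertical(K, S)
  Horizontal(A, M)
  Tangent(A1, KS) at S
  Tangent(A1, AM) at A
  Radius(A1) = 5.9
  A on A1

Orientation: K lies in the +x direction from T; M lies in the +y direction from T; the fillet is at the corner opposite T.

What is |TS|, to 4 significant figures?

68.98

The virtual corner opposite T is at (67.00, 22.30). Tangency of A1 to KS means the radius CS is perpendicular to KS and tangency of A1 to AM means the radius CA is perpendicular to AM, with radius 5.9, so the center C sits 5.9 in from both sides at C = (61.10, 16.40). That places the tangent points at S = (67.00, 16.40) on KS and A = (61.10, 22.30) on AM. Then |TS| = |S − T| = 68.98.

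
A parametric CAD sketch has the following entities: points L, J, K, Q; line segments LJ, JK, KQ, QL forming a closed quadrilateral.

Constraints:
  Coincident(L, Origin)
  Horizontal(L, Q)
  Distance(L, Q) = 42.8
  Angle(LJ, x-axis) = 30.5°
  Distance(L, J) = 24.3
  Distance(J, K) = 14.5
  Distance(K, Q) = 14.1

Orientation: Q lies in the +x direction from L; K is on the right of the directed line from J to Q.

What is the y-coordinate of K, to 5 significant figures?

0.086106

Checks: |JK| = 14.50 ✓; |KQ| = 14.10 ✓.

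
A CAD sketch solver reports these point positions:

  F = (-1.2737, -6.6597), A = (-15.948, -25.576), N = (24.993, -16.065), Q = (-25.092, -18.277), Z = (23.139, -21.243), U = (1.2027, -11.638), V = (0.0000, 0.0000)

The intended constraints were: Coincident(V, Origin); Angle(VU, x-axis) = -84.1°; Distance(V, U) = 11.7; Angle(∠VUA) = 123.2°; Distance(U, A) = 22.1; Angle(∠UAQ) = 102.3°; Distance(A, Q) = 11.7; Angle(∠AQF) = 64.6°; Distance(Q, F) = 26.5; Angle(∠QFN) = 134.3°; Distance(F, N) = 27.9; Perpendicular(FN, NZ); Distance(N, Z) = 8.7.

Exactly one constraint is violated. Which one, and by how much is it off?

Distance(N, Z) = 8.7 — off by 3.20.

V = (0.00, 0.00) ✓; VU at -84.10° ✓; |VU| = 11.70 ✓; ∠VUA = 123.2° ✓; |UA| = 22.10 ✓; ∠UAQ = 102.3° ✓; |AQ| = 11.70 ✓; ∠AQF = 64.60° ✓; |QF| = 26.50 ✓; ∠QFN = 134.3° ✓; |FN| = 27.90 ✓; ∠(FN, NZ) = 90.00° ✓; |NZ| = 5.500 ✗.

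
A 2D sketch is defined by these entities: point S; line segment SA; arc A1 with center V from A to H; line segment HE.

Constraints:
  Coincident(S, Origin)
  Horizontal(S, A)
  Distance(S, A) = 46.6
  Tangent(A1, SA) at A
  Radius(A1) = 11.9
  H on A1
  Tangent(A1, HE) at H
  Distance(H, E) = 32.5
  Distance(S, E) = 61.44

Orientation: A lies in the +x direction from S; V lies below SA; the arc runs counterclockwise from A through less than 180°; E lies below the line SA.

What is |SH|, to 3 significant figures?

37.6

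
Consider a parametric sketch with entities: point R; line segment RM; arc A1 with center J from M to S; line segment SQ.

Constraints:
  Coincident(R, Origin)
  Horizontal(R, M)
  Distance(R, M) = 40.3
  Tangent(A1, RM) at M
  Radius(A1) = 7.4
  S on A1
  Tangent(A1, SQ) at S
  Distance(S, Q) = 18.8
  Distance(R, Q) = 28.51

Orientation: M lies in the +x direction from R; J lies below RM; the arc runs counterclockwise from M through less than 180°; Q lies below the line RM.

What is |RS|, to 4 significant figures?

34.68

R is at the origin; R and M share the same y with |RM| = 40.3 and M on the +x side, so M = (40.30, 0.000). Since A1 is tangent to RM there, JM ⟂ RM, so J = M + (0, -7.4) = (40.30, -7.400). Since JS ⟂ SQ (tangency), |JQ| = √(7.4² + 18.8²) = 20.20 regardless of where S sits on A1. So Q lies on both circle(R, 28.51) and circle(J, 20.20); the below-RM intersection is Q = (22.68, -17.28). S is the foot of the tangent from Q: S = (34.57, -2.719).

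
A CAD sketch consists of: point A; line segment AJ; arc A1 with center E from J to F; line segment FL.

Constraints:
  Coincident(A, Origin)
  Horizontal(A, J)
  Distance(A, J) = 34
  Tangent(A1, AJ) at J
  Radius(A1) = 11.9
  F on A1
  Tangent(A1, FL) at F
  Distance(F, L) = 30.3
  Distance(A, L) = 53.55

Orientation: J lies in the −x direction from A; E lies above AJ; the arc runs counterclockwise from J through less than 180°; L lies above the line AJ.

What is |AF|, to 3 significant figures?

27.0

Checks: |EF| = 11.90 ✓; ∠(EF, FL) = 90.00° ✓; |FL| = 30.30 ✓; |AL| = 53.55 ✓.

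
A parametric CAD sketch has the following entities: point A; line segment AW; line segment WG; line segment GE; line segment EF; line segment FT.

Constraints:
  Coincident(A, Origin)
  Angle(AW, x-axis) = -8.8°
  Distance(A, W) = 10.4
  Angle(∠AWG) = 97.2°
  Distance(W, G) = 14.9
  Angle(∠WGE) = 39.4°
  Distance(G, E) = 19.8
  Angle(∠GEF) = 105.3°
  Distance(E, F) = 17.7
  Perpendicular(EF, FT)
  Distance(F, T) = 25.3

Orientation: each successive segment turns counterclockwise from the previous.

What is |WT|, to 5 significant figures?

18.310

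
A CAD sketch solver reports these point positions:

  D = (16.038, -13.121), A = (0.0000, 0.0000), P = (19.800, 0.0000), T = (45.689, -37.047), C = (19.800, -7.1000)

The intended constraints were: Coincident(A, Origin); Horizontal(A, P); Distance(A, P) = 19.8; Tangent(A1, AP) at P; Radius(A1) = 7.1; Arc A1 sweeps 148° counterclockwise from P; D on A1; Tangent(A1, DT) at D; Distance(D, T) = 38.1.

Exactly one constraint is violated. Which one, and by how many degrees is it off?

Tangent(A1, DT) at D — off by 6.90°.

A = (0.00, 0.00) ✓; A.y = 0.00, P.y = 0.00 ✓; |AP| = 19.80 ✓; ∠(CP, PA) = 90.00° ✓; |CP| = 7.100 ✓; bearing(C→D) − bearing(C→P) = 148.0° ✓; |CD| = 7.100 ✓; ∠(CD, DT) = 96.90° ✗; |DT| = 38.10 ✓.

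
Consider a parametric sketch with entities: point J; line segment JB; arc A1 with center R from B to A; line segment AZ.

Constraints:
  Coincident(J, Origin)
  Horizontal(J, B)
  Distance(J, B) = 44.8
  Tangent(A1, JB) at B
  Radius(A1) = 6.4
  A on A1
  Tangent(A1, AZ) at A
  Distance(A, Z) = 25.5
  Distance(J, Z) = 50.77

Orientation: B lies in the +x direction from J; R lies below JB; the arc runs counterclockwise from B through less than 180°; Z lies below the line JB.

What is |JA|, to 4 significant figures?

38.97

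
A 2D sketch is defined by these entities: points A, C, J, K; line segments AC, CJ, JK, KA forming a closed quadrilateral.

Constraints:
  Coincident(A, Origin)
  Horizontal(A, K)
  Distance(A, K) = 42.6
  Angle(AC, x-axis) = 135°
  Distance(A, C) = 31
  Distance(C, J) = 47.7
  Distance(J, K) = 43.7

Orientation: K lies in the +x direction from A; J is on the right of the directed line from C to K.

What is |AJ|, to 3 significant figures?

18.9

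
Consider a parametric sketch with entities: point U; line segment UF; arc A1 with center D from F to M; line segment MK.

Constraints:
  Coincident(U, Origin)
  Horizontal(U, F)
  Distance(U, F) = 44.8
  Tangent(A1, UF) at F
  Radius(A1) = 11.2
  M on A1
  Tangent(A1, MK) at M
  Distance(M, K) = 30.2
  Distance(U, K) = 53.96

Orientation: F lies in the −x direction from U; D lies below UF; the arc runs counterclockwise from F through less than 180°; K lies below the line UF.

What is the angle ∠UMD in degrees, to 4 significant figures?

20.46°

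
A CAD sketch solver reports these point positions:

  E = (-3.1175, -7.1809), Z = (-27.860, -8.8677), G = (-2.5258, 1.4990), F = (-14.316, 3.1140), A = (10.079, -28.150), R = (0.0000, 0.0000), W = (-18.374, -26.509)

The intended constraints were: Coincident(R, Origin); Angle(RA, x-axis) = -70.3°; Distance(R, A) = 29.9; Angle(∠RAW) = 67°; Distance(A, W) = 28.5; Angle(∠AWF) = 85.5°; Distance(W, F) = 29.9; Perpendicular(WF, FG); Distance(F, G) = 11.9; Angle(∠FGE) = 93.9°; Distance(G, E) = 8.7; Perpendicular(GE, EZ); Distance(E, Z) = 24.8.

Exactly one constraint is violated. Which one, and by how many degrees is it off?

Perpendicular(GE, EZ) — off by 7.80°.

R = (0.00, 0.00) ✓; RA at -70.30° ✓; |RA| = 29.90 ✓; ∠RAW = 67.00° ✓; |AW| = 28.50 ✓; ∠AWF = 85.50° ✓; |WF| = 29.90 ✓; ∠(WF, FG) = 90.00° ✓; |FG| = 11.90 ✓; ∠FGE = 93.90° ✓; |GE| = 8.700 ✓; ∠(GE, EZ) = 82.20° ✗; |EZ| = 24.80 ✓.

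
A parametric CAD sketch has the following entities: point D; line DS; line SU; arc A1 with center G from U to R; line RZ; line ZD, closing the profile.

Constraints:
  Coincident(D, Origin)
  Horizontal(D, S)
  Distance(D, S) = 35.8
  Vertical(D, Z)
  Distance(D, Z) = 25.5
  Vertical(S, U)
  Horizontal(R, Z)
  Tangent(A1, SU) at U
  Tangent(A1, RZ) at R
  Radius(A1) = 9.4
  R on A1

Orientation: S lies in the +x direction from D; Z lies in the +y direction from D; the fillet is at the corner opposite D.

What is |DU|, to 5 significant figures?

39.254

The virtual corner opposite D is at (35.800, 25.500). A1 meets SU tangentially, so GU is at right angles to SU and A1 meets RZ tangentially, so GR is at right angles to RZ, with radius 9.4, so the center G sits 9.4 in from both sides at G = (26.400, 16.100). That places the tangent points at U = (35.800, 16.100) on SU and R = (26.400, 25.500) on RZ. Then |DU| = |U − D| = 39.254.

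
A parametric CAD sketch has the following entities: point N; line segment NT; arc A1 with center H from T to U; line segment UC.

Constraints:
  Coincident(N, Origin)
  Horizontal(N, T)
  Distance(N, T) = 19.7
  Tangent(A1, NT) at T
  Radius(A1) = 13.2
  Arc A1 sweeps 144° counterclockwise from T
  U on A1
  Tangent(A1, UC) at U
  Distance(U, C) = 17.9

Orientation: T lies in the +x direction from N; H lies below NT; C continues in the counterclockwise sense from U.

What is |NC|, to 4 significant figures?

43.38

N is at the origin; NT is horizontal with |NT| = 19.7 and T on the +x side, so T = (19.70, 0.000). Tangency of A1 to NT means the radius HT is perpendicular to NT, so H = T + (0, -13.2) = (19.70, -13.20). On A1, T sits at bearing 90° from H; a 144° counterclockwise sweep puts U at bearing 234°, so U = H + 13.2·(cos 234°, sin 234°) = (11.94, -23.88). Since A1 is tangent to UC there, HU ⟂ UC, so UC runs along (−sin 234°, cos 234°); with |UC| = 17.9, C = (26.42, -34.40). Then |NC| = |C − N| = 43.38.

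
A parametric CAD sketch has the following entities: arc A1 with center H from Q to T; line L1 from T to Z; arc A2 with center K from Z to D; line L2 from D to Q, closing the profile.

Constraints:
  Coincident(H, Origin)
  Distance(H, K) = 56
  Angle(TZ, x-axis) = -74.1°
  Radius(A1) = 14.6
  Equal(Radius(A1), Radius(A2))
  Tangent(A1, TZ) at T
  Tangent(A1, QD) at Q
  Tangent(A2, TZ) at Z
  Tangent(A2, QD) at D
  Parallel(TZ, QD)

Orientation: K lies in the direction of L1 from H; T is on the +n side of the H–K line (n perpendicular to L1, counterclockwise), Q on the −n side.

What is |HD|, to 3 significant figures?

57.9

The slot axis is L1's direction at -74.1°, so u = (cos -74.1°, sin -74.1°) = (0.274, -0.962) and n = (−sin -74.1°, cos -74.1°) = (0.962, 0.274). H is at the origin and K lies 56.0 along u from H, so K = 56.0·u = (15.3, -53.9). Tangency of A1 to both parallel lines with radius 14.6 puts T and Q at H ± 14.6·n: T = (14.0, 4.00), Q = (-14.0, -4.00). Equal radii place Z and D the same way about K: Z = K + 14.6·n = (29.4, -49.9), D = K − 14.6·n = (1.30, -57.9). Then |HD| = |D − H| = 57.9.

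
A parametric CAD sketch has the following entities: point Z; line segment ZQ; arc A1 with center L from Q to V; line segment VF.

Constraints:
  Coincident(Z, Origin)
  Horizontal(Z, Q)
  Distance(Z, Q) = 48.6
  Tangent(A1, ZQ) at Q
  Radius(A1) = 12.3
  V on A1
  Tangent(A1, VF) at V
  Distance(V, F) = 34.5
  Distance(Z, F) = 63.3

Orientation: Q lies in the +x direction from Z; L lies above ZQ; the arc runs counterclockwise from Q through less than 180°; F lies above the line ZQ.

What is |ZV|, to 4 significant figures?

61.99

Checks: |LV| = 12.30 ✓; ∠(LV, VF) = 90.00° ✓; |VF| = 34.50 ✓; |ZF| = 63.30 ✓.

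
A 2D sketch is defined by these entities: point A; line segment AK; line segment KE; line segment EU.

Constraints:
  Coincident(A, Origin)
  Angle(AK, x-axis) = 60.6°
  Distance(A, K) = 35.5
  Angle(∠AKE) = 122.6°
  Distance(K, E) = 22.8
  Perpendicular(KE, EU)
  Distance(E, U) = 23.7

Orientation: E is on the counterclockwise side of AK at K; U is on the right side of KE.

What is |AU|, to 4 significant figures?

68.06

A is at the origin; AK runs at 60.6° with length 35.5, so K = 35.5·(cos 60.6°, sin 60.6°) = (17.43, 30.93). ∠AKE = 122.6°, so KE runs at 60.6° + (180° − 122.6°) = 118.0° from the x-axis; with |KE| = 22.8, E = K + 22.8·(cos 118.0°, sin 118.0°) = (6.723, 51.06). The perpendicularity gives EU at right angles to KE; with |EU| = 23.7 on the right of KE, U = E + 23.7·(0.8829, 0.4695) = (27.65, 62.19). Then |AU| = |U − A| = 68.06.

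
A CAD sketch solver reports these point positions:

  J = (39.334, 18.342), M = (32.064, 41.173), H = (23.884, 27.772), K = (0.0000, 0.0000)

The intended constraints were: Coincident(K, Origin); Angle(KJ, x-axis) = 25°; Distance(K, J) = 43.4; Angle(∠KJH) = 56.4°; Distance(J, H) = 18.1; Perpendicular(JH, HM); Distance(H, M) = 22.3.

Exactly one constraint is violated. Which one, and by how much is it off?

Distance(H, M) = 22.3 — off by 6.60.

K = (0.00, 0.00) ✓; KJ at 25.00° ✓; |KJ| = 43.40 ✓; ∠KJH = 56.40° ✓; |JH| = 18.10 ✓; ∠(JH, HM) = 90.00° ✓; |HM| = 15.70 ✗.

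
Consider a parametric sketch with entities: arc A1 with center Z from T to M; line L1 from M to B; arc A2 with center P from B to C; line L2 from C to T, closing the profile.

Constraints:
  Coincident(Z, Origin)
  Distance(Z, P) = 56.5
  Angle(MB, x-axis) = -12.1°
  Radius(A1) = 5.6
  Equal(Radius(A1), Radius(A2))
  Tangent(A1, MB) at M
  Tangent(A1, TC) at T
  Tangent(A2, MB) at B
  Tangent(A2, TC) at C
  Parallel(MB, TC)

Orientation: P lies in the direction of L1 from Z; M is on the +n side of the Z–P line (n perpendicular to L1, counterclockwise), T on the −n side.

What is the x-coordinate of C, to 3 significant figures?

54.1

The slot axis is L1's direction at -12.1°, so u = (cos -12.1°, sin -12.1°) = (0.978, -0.210) and n = (−sin -12.1°, cos -12.1°) = (0.210, 0.978). Z is at the origin and P lies 56.5 along u from Z, so P = 56.5·u = (55.2, -11.8). Tangency of A1 to both parallel lines with radius 5.6 puts M and T at Z ± 5.6·n: M = (1.17, 5.48), T = (-1.17, -5.48). Equal radii place B and C the same way about P: B = P + 5.6·n = (56.4, -6.37), C = P − 5.6·n = (54.1, -17.3). So C.x = 54.1.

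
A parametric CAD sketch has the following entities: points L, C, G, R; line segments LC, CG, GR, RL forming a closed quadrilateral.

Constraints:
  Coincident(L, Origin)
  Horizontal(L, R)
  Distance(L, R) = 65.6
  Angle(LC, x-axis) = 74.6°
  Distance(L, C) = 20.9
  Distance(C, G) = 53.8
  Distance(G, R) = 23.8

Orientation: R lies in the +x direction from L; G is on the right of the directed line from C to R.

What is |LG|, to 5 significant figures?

48.912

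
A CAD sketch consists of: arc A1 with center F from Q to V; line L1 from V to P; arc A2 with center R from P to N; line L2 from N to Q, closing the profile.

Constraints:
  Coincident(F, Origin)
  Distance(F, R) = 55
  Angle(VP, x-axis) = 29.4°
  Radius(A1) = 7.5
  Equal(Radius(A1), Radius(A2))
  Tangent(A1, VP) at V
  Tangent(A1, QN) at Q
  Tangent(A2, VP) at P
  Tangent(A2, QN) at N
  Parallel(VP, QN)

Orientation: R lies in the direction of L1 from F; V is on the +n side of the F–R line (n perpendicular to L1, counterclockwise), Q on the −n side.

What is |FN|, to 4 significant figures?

55.51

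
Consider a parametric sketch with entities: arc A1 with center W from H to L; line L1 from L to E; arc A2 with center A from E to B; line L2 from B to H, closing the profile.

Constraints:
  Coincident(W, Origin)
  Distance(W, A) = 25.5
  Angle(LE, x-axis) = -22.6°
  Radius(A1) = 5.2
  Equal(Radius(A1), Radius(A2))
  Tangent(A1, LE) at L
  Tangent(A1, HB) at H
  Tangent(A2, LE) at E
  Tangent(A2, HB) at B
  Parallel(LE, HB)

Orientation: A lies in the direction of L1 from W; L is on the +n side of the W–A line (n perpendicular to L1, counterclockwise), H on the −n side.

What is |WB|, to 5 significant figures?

26.025

The slot axis is L1's direction at -22.6°, so u = (cos -22.6°, sin -22.6°) = (0.92321, -0.38430) and n = (−sin -22.6°, cos -22.6°) = (0.38430, 0.92321). W is at the origin and A lies 25.5 along u from W, so A = 25.5·u = (23.542, -9.7995). Tangency of A1 to both parallel lines with radius 5.2 puts L and H at W ± 5.2·n: L = (1.9983, 4.8007), H = (-1.9983, -4.8007). Equal radii place E and B the same way about A: E = A + 5.2·n = (25.540, -4.9988), B = A − 5.2·n = (21.544, -14.600). Then |WB| = |B − W| = 26.025.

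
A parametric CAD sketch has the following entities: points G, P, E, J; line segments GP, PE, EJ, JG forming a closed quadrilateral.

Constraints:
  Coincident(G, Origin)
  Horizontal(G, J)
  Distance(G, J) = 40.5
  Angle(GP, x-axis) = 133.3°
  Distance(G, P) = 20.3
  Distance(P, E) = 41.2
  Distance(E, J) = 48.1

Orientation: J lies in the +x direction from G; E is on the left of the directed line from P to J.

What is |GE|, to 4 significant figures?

45.30

G is at the origin; G and J share the same y with |GJ| = 40.5 and J in +x, so J = (40.5, 0). GP runs at 133.3° with |GP| = 20.3, so P = (-13.92, 14.77). E is determined by |PE| = 41.2 and |EJ| = 48.1 together: it lies at the intersection of circle(P, 41.2) and circle(J, 48.1). With |PJ| = 56.39, the foot of the radical line on PJ is 22.73 from P and the perpendicular offset is √(41.2² − 22.73²) = 34.36. Taking the left-of-PJ solution: E = (17.02, 41.98).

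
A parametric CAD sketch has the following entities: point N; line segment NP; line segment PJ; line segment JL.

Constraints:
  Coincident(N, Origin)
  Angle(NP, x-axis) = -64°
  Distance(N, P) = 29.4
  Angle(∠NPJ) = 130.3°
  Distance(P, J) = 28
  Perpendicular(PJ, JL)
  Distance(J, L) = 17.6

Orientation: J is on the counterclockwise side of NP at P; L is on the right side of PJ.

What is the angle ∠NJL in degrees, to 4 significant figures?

115.5°

∠NPJ = 130.3°, so PJ runs at -64.0° + (180° − 130.3°) = -14.30° from the x-axis; with |PJ| = 28.0, J = P + 28.0·(cos -14.30°, sin -14.30°) = (40.02, -33.34). PJ ⟂ JL; with |JL| = 17.6 on the right of PJ, L = J + 17.6·(-0.2470, -0.9690) = (35.67, -50.40). Then cos ∠NJL = JN·JL / (|JN||JL|), giving 115.5°.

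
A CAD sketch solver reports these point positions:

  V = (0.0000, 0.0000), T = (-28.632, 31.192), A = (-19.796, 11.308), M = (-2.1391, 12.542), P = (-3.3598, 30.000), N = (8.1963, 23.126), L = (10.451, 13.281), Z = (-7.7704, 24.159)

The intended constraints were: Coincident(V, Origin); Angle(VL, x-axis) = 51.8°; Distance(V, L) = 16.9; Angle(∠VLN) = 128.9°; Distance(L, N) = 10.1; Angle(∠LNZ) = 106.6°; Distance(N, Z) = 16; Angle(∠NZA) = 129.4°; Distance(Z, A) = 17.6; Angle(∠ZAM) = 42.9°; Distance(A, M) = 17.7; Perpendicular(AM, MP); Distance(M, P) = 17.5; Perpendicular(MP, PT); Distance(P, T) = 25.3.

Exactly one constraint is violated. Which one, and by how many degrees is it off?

Perpendicular(MP, PT) — off by 6.70°.

V = (0.00, 0.00) ✓; VL at 51.80° ✓; |VL| = 16.90 ✓; ∠VLN = 128.9° ✓; |LN| = 10.10 ✓; ∠LNZ = 106.6° ✓; |NZ| = 16.00 ✓; ∠NZA = 129.4° ✓; |ZA| = 17.60 ✓; ∠ZAM = 42.90° ✓; |AM| = 17.70 ✓; ∠(AM, MP) = 90.00° ✓; |MP| = 17.50 ✓; ∠(MP, PT) = 83.30° ✗; |PT| = 25.30 ✓.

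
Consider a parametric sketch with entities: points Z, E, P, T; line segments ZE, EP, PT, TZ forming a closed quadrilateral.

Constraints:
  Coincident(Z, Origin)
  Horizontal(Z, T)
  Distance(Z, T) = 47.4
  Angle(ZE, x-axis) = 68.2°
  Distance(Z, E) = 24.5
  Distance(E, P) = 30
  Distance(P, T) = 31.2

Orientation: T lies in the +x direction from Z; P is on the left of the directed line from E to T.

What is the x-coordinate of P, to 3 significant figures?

38.3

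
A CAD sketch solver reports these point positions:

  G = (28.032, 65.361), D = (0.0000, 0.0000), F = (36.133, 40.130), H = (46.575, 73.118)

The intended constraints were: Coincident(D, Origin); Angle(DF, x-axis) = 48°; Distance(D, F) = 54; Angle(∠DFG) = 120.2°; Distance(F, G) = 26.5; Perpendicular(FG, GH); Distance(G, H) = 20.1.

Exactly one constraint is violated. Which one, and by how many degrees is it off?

Perpendicular(FG, GH) — off by 4.90°.

D = (0.00, 0.00) ✓; DF at 48.00° ✓; |DF| = 54.00 ✓; ∠DFG = 120.2° ✓; |FG| = 26.50 ✓; ∠(FG, GH) = 85.10° ✗; |GH| = 20.10 ✓.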